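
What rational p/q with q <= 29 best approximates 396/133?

86/29

Expand x = 396/133 as a continued fraction with the Euclidean algorithm:
  396 = 2*133 + 130, so a_0 = 2.
  133 = 1*130 + 3, so a_1 = 1.
  130 = 43*3 + 1, so a_2 = 43.
  3 = 3*1 + 0, so a_3 = 3.
so x = [2; 1, 43, 3].
Convergents (p_i = a_i*p_{i-1} + p_{i-2}, q_i = a_i*q_{i-1} + q_{i-2} with p_{-2}=0, p_{-1}=1, q_{-2}=1, q_{-1}=0), until the denominator exceeds 29:
  i=0: a_0=2, p_0 = 2*1 + 0 = 2, q_0 = 2*0 + 1 = 1.
  i=1: a_1=1, p_1 = 1*2 + 1 = 3, q_1 = 1*1 + 0 = 1.
  i=2: a_2=43, p_2 = 43*3 + 2 = 131, q_2 = 43*1 + 1 = 44.
q_2 = 44 > 29, so the last convergent with denominator <= 29 is p_1/q_1 = 3/1.
The closest fraction with denominator <= 29 is either p_1/q_1 or the intermediate fraction (k*p_1 + p_0)/(k*q_1 + q_0) with the largest k >= 1 whose denominator stays <= 29; these approach x as k grows, and every other convergent or intermediate fraction in range is farther away.
Largest k: floor((29 - q_0)/q_1) = floor((29 - 1)/1) = 28.
That gives (28*3 + 2)/(28*1 + 1) = 86/29.
Compare the errors: |x - 3/1| = |396*1 - 3*133|/(133*1) = 3/133, and |x - 86/29| = |396*29 - 86*133|/(133*29) = 46/3857.
Cross-multiplying, 46*133 = 6118 < 11571 = 3*3857, so 46/3857 is smaller: the intermediate fraction 86/29 is closer to x than 3/1.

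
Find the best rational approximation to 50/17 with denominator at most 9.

26/9

Expand x = 50/17 as a continued fraction with the Euclidean algorithm:
  50 = 2*17 + 16, so a_0 = 2.
  17 = 1*16 + 1, so a_1 = 1.
  16 = 16*1 + 0, so a_2 = 16.
so x = [2; 1, 16].
Convergents (p_i = a_i*p_{i-1} + p_{i-2}, q_i = a_i*q_{i-1} + q_{i-2} with p_{-2}=0, p_{-1}=1, q_{-2}=1, q_{-1}=0), until the denominator exceeds 9:
  i=0: a_0=2, p_0 = 2*1 + 0 = 2, q_0 = 2*0 + 1 = 1.
  i=1: a_1=1, p_1 = 1*2 + 1 = 3, q_1 = 1*1 + 0 = 1.
  i=2: a_2=16, p_2 = 16*3 + 2 = 50, q_2 = 16*1 + 1 = 17.
q_2 = 17 > 9, so the last convergent with denominator <= 9 is p_1/q_1 = 3/1.
The closest fraction with denominator <= 9 is either p_1/q_1 or the intermediate fraction (k*p_1 + p_0)/(k*q_1 + q_0) with the largest k >= 1 whose denominator stays <= 9; these approach x as k grows, and every other convergent or intermediate fraction in range is farther away.
Largest k: floor((9 - q_0)/q_1) = floor((9 - 1)/1) = 8.
That gives (8*3 + 2)/(8*1 + 1) = 26/9.
Compare the errors: |x - 3/1| = |50*1 - 3*17|/(17*1) = 1/17, and |x - 26/9| = |50*9 - 26*17|/(17*9) = 8/153.
Cross-multiplying, 8*17 = 136 < 153 = 1*153, so 8/153 is smaller: the intermediate fraction 26/9 is closer to x than 3/1.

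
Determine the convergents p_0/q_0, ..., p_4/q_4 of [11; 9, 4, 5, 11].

Using the convergent recurrence p_i = a_i*p_{i-1} + p_{i-2}, q_i = a_i*q_{i-1} + q_{i-2} with p_{-2}=0, p_{-1}=1, q_{-2}=1, q_{-1}=0:
  i=0: a_0=11, p_0 = 11*1 + 0 = 11, q_0 = 11*0 + 1 = 1.
  i=1: a_1=9, p_1 = 9*11 + 1 = 100, q_1 = 9*1 + 0 = 9.
  i=2: a_2=4, p_2 = 4*100 + 11 = 411, q_2 = 4*9 + 1 = 37.
  i=3: a_3=5, p_3 = 5*411 + 100 = 2155, q_3 = 5*37 + 9 = 194.
  i=4: a_4=11, p_4 = 11*2155 + 411 = 24116, q_4 = 11*194 + 37 = 2171.

11/1, 100/9, 411/37, 2155/194, 24116/2171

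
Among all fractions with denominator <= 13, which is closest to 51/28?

20/11

Expand x = 51/28 as a continued fraction with the Euclidean algorithm:
  51 = 1*28 + 23, so a_0 = 1.
  28 = 1*23 + 5, so a_1 = 1.
  23 = 4*5 + 3, so a_2 = 4.
  5 = 1*3 + 2, so a_3 = 1.
  3 = 1*2 + 1, so a_4 = 1.
  2 = 2*1 + 0, so a_5 = 2.
so x = [1; 1, 4, 1, 1, 2].
Convergents (p_i = a_i*p_{i-1} + p_{i-2}, q_i = a_i*q_{i-1} + q_{i-2} with p_{-2}=0, p_{-1}=1, q_{-2}=1, q_{-1}=0), until the denominator exceeds 13:
  i=0: a_0=1, p_0 = 1*1 + 0 = 1, q_0 = 1*0 + 1 = 1.
  i=1: a_1=1, p_1 = 1*1 + 1 = 2, q_1 = 1*1 + 0 = 1.
  i=2: a_2=4, p_2 = 4*2 + 1 = 9, q_2 = 4*1 + 1 = 5.
  i=3: a_3=1, p_3 = 1*9 + 2 = 11, q_3 = 1*5 + 1 = 6.
  i=4: a_4=1, p_4 = 1*11 + 9 = 20, q_4 = 1*6 + 5 = 11.
  i=5: a_5=2, p_5 = 2*20 + 11 = 51, q_5 = 2*11 + 6 = 28.
q_5 = 28 > 13, so the last convergent with denominator <= 13 is p_4/q_4 = 20/11.
The closest fraction with denominator <= 13 is either p_4/q_4 or the intermediate fraction (k*p_4 + p_3)/(k*q_4 + q_3) with the largest k >= 1 whose denominator stays <= 13; these approach x as k grows, and every other convergent or intermediate fraction in range is farther away.
Largest k: floor((13 - q_3)/q_4) = floor((13 - 6)/11) = 0.
Since k = 0, no intermediate fraction beyond p_4/q_4 has denominator <= 13, so the convergent 20/11 is the closest (its error is |51*11 - 20*28|/(28*11) = 1/308).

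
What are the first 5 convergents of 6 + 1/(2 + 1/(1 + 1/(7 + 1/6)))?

6/1, 13/2, 19/3, 146/23, 895/141

Using the convergent recurrence p_i = a_i*p_{i-1} + p_{i-2}, q_i = a_i*q_{i-1} + q_{i-2} with p_{-2}=0, p_{-1}=1, q_{-2}=1, q_{-1}=0:
  i=0: a_0=6, p_0 = 6*1 + 0 = 6, q_0 = 6*0 + 1 = 1.
  i=1: a_1=2, p_1 = 2*6 + 1 = 13, q_1 = 2*1 + 0 = 2.
  i=2: a_2=1, p_2 = 1*13 + 6 = 19, q_2 = 1*2 + 1 = 3.
  i=3: a_3=7, p_3 = 7*19 + 13 = 146, q_3 = 7*3 + 2 = 23.
  i=4: a_4=6, p_4 = 6*146 + 19 = 895, q_4 = 6*23 + 3 = 141.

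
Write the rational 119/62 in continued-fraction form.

[1; 1, 11, 2, 2]

Run the Euclidean algorithm on 119 and 62; the successive quotients are the partial quotients a_0, a_1, ... (each step inverts the fractional part left over by the previous one):
  119 = 1*62 + 57, so a_0 = 1.
  62 = 1*57 + 5, so a_1 = 1.
  57 = 11*5 + 2, so a_2 = 11.
  5 = 2*2 + 1, so a_3 = 2.
  2 = 2*1 + 0, so a_4 = 2.
The remainder reaches 0 after 5 divisions, so the expansion has 5 partial quotients, read off in order.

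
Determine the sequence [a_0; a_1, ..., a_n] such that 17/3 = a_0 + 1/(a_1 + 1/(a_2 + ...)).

[5; 1, 2]

Run the Euclidean algorithm on 17 and 3; the successive quotients are the partial quotients a_0, a_1, ... (each step inverts the fractional part left over by the previous one):
  17 = 5*3 + 2, so a_0 = 5.
  3 = 1*2 + 1, so a_1 = 1.
  2 = 2*1 + 0, so a_2 = 2.
The remainder reaches 0 after 3 divisions, so the expansion has 3 partial quotients, read off in order.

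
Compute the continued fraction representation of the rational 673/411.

[1; 1, 1, 1, 3, 7, 5]

Run the Euclidean algorithm on 673 and 411; the successive quotients are the partial quotients a_0, a_1, ... (each step inverts the fractional part left over by the previous one):
  673 = 1*411 + 262, so a_0 = 1.
  411 = 1*262 + 149, so a_1 = 1.
  262 = 1*149 + 113, so a_2 = 1.
  149 = 1*113 + 36, so a_3 = 1.
  113 = 3*36 + 5, so a_4 = 3.
  36 = 7*5 + 1, so a_5 = 7.
  5 = 5*1 + 0, so a_6 = 5.
The remainder reaches 0 after 7 divisions, so the expansion has 7 partial quotients, read off in order.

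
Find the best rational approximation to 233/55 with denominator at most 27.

Expand x = 233/55 as a continued fraction with the Euclidean algorithm:
  233 = 4*55 + 13, so a_0 = 4.
  55 = 4*13 + 3, so a_1 = 4.
  13 = 4*3 + 1, so a_2 = 4.
  3 = 3*1 + 0, so a_3 = 3.
so x = [4; 4, 4, 3].
Convergents (p_i = a_i*p_{i-1} + p_{i-2}, q_i = a_i*q_{i-1} + q_{i-2} with p_{-2}=0, p_{-1}=1, q_{-2}=1, q_{-1}=0), until the denominator exceeds 27:
  i=0: a_0=4, p_0 = 4*1 + 0 = 4, q_0 = 4*0 + 1 = 1.
  i=1: a_1=4, p_1 = 4*4 + 1 = 17, q_1 = 4*1 + 0 = 4.
  i=2: a_2=4, p_2 = 4*17 + 4 = 72, q_2 = 4*4 + 1 = 17.
  i=3: a_3=3, p_3 = 3*72 + 17 = 233, q_3 = 3*17 + 4 = 55.
q_3 = 55 > 27, so the last convergent with denominator <= 27 is p_2/q_2 = 72/17.
The closest fraction with denominator <= 27 is either p_2/q_2 or the intermediate fraction (k*p_2 + p_1)/(k*q_2 + q_1) with the largest k >= 1 whose denominator stays <= 27; these approach x as k grows, and every other convergent or intermediate fraction in range is farther away.
Largest k: floor((27 - q_1)/q_2) = floor((27 - 4)/17) = 1.
That gives (1*72 + 17)/(1*17 + 4) = 89/21.
Compare the errors: |x - 72/17| = |233*17 - 72*55|/(55*17) = 1/935, and |x - 89/21| = |233*21 - 89*55|/(55*21) = 2/1155.
Cross-multiplying, 1*1155 = 1155 < 1870 = 2*935, so 1/935 is smaller: the convergent 72/17 is closer to x than 89/21.

72/17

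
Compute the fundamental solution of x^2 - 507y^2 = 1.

(x, y) = (1351, 60)

First expand sqrt(507) as a continued fraction. With x_i = (sqrt(507) + m_i)/d_i and (m_0, d_0) = (0, 1): a_0 = floor(sqrt(507)) = 22, since 22^2 = 484 <= 507 < 529 = 23^2.
Iterate m_{i+1} = d_i*a_i - m_i, d_{i+1} = (507 - m_{i+1}^2)/d_i, a_{i+1} = floor((a_0 + m_{i+1})/d_{i+1}):
  m_1 = 1*22 - 0 = 22, d_1 = (507 - 22^2)/1 = 23/1 = 23, a_1 = floor((22 + 22)/23) = 1.
  m_2 = 23*1 - 22 = 1, d_2 = (507 - 1^2)/23 = 506/23 = 22, a_2 = floor((22 + 1)/22) = 1.
  m_3 = 22*1 - 1 = 21, d_3 = (507 - 21^2)/22 = 66/22 = 3, a_3 = floor((22 + 21)/3) = 14.
  m_4 = 3*14 - 21 = 21, d_4 = (507 - 21^2)/3 = 66/3 = 22, a_4 = floor((22 + 21)/22) = 1.
  m_5 = 22*1 - 21 = 1, d_5 = (507 - 1^2)/22 = 506/22 = 23, a_5 = floor((22 + 1)/23) = 1.
  m_6 = 23*1 - 1 = 22, d_6 = (507 - 22^2)/23 = 23/23 = 1, a_6 = floor((22 + 22)/1) = 44.
  m_7 = 1*44 - 22 = 22, d_7 = (507 - 22^2)/1 = 23/1 = 23: (m_7, d_7) = (m_1, d_1) = (22, 23), so from here the quotients repeat a_1, ..., a_6; the period length is 6.
So sqrt(507) = [22; (1, 1, 14, 1, 1, 44)] with period length k = 6.
k is even, so the fundamental solution of x^2 - 507y^2 = 1 is (p_{k-1}, q_{k-1}) = (p_5, q_5); compute convergents through index 5.
Convergents (p_i = a_i*p_{i-1} + p_{i-2}, q_i = a_i*q_{i-1} + q_{i-2} with p_{-2}=0, p_{-1}=1, q_{-2}=1, q_{-1}=0):
  i=0: a_0=22, p_0 = 22*1 + 0 = 22, q_0 = 22*0 + 1 = 1.
  i=1: a_1=1, p_1 = 1*22 + 1 = 23, q_1 = 1*1 + 0 = 1.
  i=2: a_2=1, p_2 = 1*23 + 22 = 45, q_2 = 1*1 + 1 = 2.
  i=3: a_3=14, p_3 = 14*45 + 23 = 653, q_3 = 14*2 + 1 = 29.
  i=4: a_4=1, p_4 = 1*653 + 45 = 698, q_4 = 1*29 + 2 = 31.
  i=5: a_5=1, p_5 = 1*698 + 653 = 1351, q_5 = 1*31 + 29 = 60.
Check: 1351^2 - 507*60^2 = 1825201 - 1825200 = 1, so (x, y) = (1351, 60) solves the equation, and by the theorem it is the least positive solution.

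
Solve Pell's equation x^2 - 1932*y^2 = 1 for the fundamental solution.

First expand sqrt(1932) as a continued fraction. With x_i = (sqrt(1932) + m_i)/d_i and (m_0, d_0) = (0, 1): a_0 = floor(sqrt(1932)) = 43, since 43^2 = 1849 <= 1932 < 1936 = 44^2.
Iterate m_{i+1} = d_i*a_i - m_i, d_{i+1} = (1932 - m_{i+1}^2)/d_i, a_{i+1} = floor((a_0 + m_{i+1})/d_{i+1}):
  m_1 = 1*43 - 0 = 43, d_1 = (1932 - 43^2)/1 = 83/1 = 83, a_1 = floor((43 + 43)/83) = 1.
  m_2 = 83*1 - 43 = 40, d_2 = (1932 - 40^2)/83 = 332/83 = 4, a_2 = floor((43 + 40)/4) = 20.
  m_3 = 4*20 - 40 = 40, d_3 = (1932 - 40^2)/4 = 332/4 = 83, a_3 = floor((43 + 40)/83) = 1.
  m_4 = 83*1 - 40 = 43, d_4 = (1932 - 43^2)/83 = 83/83 = 1, a_4 = floor((43 + 43)/1) = 86.
  m_5 = 1*86 - 43 = 43, d_5 = (1932 - 43^2)/1 = 83/1 = 83: (m_5, d_5) = (m_1, d_1) = (43, 83), so from here the quotients repeat a_1, ..., a_4; the period length is 4.
So sqrt(1932) = [43; (1, 20, 1, 86)] with period length k = 4.
k is even, so the fundamental solution of x^2 - 1932y^2 = 1 is (p_{k-1}, q_{k-1}) = (p_3, q_3); compute convergents through index 3.
Convergents (p_i = a_i*p_{i-1} + p_{i-2}, q_i = a_i*q_{i-1} + q_{i-2} with p_{-2}=0, p_{-1}=1, q_{-2}=1, q_{-1}=0):
  i=0: a_0=43, p_0 = 43*1 + 0 = 43, q_0 = 43*0 + 1 = 1.
  i=1: a_1=1, p_1 = 1*43 + 1 = 44, q_1 = 1*1 + 0 = 1.
  i=2: a_2=20, p_2 = 20*44 + 43 = 923, q_2 = 20*1 + 1 = 21.
  i=3: a_3=1, p_3 = 1*923 + 44 = 967, q_3 = 1*21 + 1 = 22.
Check: 967^2 - 1932*22^2 = 935089 - 935088 = 1, so (x, y) = (967, 22) solves the equation, and by the theorem it is the least positive solution.

(x, y) = (967, 22)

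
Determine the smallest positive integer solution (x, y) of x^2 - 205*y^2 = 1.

First expand sqrt(205) as a continued fraction. With x_i = (sqrt(205) + m_i)/d_i and (m_0, d_0) = (0, 1): a_0 = floor(sqrt(205)) = 14, since 14^2 = 196 <= 205 < 225 = 15^2.
Iterate m_{i+1} = d_i*a_i - m_i, d_{i+1} = (205 - m_{i+1}^2)/d_i, a_{i+1} = floor((a_0 + m_{i+1})/d_{i+1}):
  m_1 = 1*14 - 0 = 14, d_1 = (205 - 14^2)/1 = 9/1 = 9, a_1 = floor((14 + 14)/9) = 3.
  m_2 = 9*3 - 14 = 13, d_2 = (205 - 13^2)/9 = 36/9 = 4, a_2 = floor((14 + 13)/4) = 6.
  m_3 = 4*6 - 13 = 11, d_3 = (205 - 11^2)/4 = 84/4 = 21, a_3 = floor((14 + 11)/21) = 1.
  m_4 = 21*1 - 11 = 10, d_4 = (205 - 10^2)/21 = 105/21 = 5, a_4 = floor((14 + 10)/5) = 4.
  m_5 = 5*4 - 10 = 10, d_5 = (205 - 10^2)/5 = 105/5 = 21, a_5 = floor((14 + 10)/21) = 1.
  m_6 = 21*1 - 10 = 11, d_6 = (205 - 11^2)/21 = 84/21 = 4, a_6 = floor((14 + 11)/4) = 6.
  m_7 = 4*6 - 11 = 13, d_7 = (205 - 13^2)/4 = 36/4 = 9, a_7 = floor((14 + 13)/9) = 3.
  m_8 = 9*3 - 13 = 14, d_8 = (205 - 14^2)/9 = 9/9 = 1, a_8 = floor((14 + 14)/1) = 28.
  m_9 = 1*28 - 14 = 14, d_9 = (205 - 14^2)/1 = 9/1 = 9: (m_9, d_9) = (m_1, d_1) = (14, 9), so from here the quotients repeat a_1, ..., a_8; the period length is 8.
So sqrt(205) = [14; (3, 6, 1, 4, 1, 6, 3, 28)] with period length k = 8.
k is even, so the fundamental solution of x^2 - 205y^2 = 1 is (p_{k-1}, q_{k-1}) = (p_7, q_7); compute convergents through index 7.
Convergents (p_i = a_i*p_{i-1} + p_{i-2}, q_i = a_i*q_{i-1} + q_{i-2} with p_{-2}=0, p_{-1}=1, q_{-2}=1, q_{-1}=0):
  i=0: a_0=14, p_0 = 14*1 + 0 = 14, q_0 = 14*0 + 1 = 1.
  i=1: a_1=3, p_1 = 3*14 + 1 = 43, q_1 = 3*1 + 0 = 3.
  i=2: a_2=6, p_2 = 6*43 + 14 = 272, q_2 = 6*3 + 1 = 19.
  i=3: a_3=1, p_3 = 1*272 + 43 = 315, q_3 = 1*19 + 3 = 22.
  i=4: a_4=4, p_4 = 4*315 + 272 = 1532, q_4 = 4*22 + 19 = 107.
  i=5: a_5=1, p_5 = 1*1532 + 315 = 1847, q_5 = 1*107 + 22 = 129.
  i=6: a_6=6, p_6 = 6*1847 + 1532 = 12614, q_6 = 6*129 + 107 = 881.
  i=7: a_7=3, p_7 = 3*12614 + 1847 = 39689, q_7 = 3*881 + 129 = 2772.
Check: 39689^2 - 205*2772^2 = 1575216721 - 1575216720 = 1, so (x, y) = (39689, 2772) solves the equation, and by the theorem it is the least positive solution.

(x, y) = (39689, 2772)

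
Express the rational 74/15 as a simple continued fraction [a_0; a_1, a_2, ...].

Run the Euclidean algorithm on 74 and 15; the successive quotients are the partial quotients a_0, a_1, ... (each step inverts the fractional part left over by the previous one):
  74 = 4*15 + 14, so a_0 = 4.
  15 = 1*14 + 1, so a_1 = 1.
  14 = 14*1 + 0, so a_2 = 14.
The remainder reaches 0 after 3 divisions, so the expansion has 3 partial quotients, read off in order.

[4; 1, 14]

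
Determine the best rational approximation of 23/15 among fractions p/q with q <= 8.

Expand x = 23/15 as a continued fraction with the Euclidean algorithm:
  23 = 1*15 + 8, so a_0 = 1.
  15 = 1*8 + 7, so a_1 = 1.
  8 = 1*7 + 1, so a_2 = 1.
  7 = 7*1 + 0, so a_3 = 7.
so x = [1; 1, 1, 7].
Convergents (p_i = a_i*p_{i-1} + p_{i-2}, q_i = a_i*q_{i-1} + q_{i-2} with p_{-2}=0, p_{-1}=1, q_{-2}=1, q_{-1}=0), until the denominator exceeds 8:
  i=0: a_0=1, p_0 = 1*1 + 0 = 1, q_0 = 1*0 + 1 = 1.
  i=1: a_1=1, p_1 = 1*1 + 1 = 2, q_1 = 1*1 + 0 = 1.
  i=2: a_2=1, p_2 = 1*2 + 1 = 3, q_2 = 1*1 + 1 = 2.
  i=3: a_3=7, p_3 = 7*3 + 2 = 23, q_3 = 7*2 + 1 = 15.
q_3 = 15 > 8, so the last convergent with denominator <= 8 is p_2/q_2 = 3/2.
The closest fraction with denominator <= 8 is either p_2/q_2 or the intermediate fraction (k*p_2 + p_1)/(k*q_2 + q_1) with the largest k >= 1 whose denominator stays <= 8; these approach x as k grows, and every other convergent or intermediate fraction in range is farther away.
Largest k: floor((8 - q_1)/q_2) = floor((8 - 1)/2) = 3.
That gives (3*3 + 2)/(3*2 + 1) = 11/7.
Compare the errors: |x - 3/2| = |23*2 - 3*15|/(15*2) = 1/30, and |x - 11/7| = |23*7 - 11*15|/(15*7) = 4/105.
Cross-multiplying, 1*105 = 105 < 120 = 4*30, so 1/30 is smaller: the convergent 3/2 is closer to x than 11/7.

3/2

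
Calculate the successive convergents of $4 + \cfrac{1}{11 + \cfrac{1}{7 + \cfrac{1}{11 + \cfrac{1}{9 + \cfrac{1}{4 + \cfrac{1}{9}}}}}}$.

4/1, 45/11, 319/78, 3554/869, 32305/7899, 132774/32465, 1227271/300084

Using the convergent recurrence p_i = a_i*p_{i-1} + p_{i-2}, q_i = a_i*q_{i-1} + q_{i-2} with p_{-2}=0, p_{-1}=1, q_{-2}=1, q_{-1}=0:
  i=0: a_0=4, p_0 = 4*1 + 0 = 4, q_0 = 4*0 + 1 = 1.
  i=1: a_1=11, p_1 = 11*4 + 1 = 45, q_1 = 11*1 + 0 = 11.
  i=2: a_2=7, p_2 = 7*45 + 4 = 319, q_2 = 7*11 + 1 = 78.
  i=3: a_3=11, p_3 = 11*319 + 45 = 3554, q_3 = 11*78 + 11 = 869.
  i=4: a_4=9, p_4 = 9*3554 + 319 = 32305, q_4 = 9*869 + 78 = 7899.
  i=5: a_5=4, p_5 = 4*32305 + 3554 = 132774, q_5 = 4*7899 + 869 = 32465.
  i=6: a_6=9, p_6 = 9*132774 + 32305 = 1227271, q_6 = 9*32465 + 7899 = 300084.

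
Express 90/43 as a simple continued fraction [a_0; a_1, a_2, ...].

Run the Euclidean algorithm on 90 and 43; the successive quotients are the partial quotients a_0, a_1, ... (each step inverts the fractional part left over by the previous one):
  90 = 2*43 + 4, so a_0 = 2.
  43 = 10*4 + 3, so a_1 = 10.
  4 = 1*3 + 1, so a_2 = 1.
  3 = 3*1 + 0, so a_3 = 3.
The remainder reaches 0 after 4 divisions, so the expansion has 4 partial quotients, read off in order.

[2; 10, 1, 3]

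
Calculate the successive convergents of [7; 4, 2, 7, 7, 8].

Using the convergent recurrence p_i = a_i*p_{i-1} + p_{i-2}, q_i = a_i*q_{i-1} + q_{i-2} with p_{-2}=0, p_{-1}=1, q_{-2}=1, q_{-1}=0:
  i=0: a_0=7, p_0 = 7*1 + 0 = 7, q_0 = 7*0 + 1 = 1.
  i=1: a_1=4, p_1 = 4*7 + 1 = 29, q_1 = 4*1 + 0 = 4.
  i=2: a_2=2, p_2 = 2*29 + 7 = 65, q_2 = 2*4 + 1 = 9.
  i=3: a_3=7, p_3 = 7*65 + 29 = 484, q_3 = 7*9 + 4 = 67.
  i=4: a_4=7, p_4 = 7*484 + 65 = 3453, q_4 = 7*67 + 9 = 478.
  i=5: a_5=8, p_5 = 8*3453 + 484 = 28108, q_5 = 8*478 + 67 = 3891.

7/1, 29/4, 65/9, 484/67, 3453/478, 28108/3891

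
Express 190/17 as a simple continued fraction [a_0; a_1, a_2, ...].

[11; 5, 1, 2]

Run the Euclidean algorithm on 190 and 17; the successive quotients are the partial quotients a_0, a_1, ... (each step inverts the fractional part left over by the previous one):
  190 = 11*17 + 3, so a_0 = 11.
  17 = 5*3 + 2, so a_1 = 5.
  3 = 1*2 + 1, so a_2 = 1.
  2 = 2*1 + 0, so a_3 = 2.
The remainder reaches 0 after 4 divisions, so the expansion has 4 partial quotients, read off in order.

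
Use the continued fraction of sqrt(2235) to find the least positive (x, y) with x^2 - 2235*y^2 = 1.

(x, y) = (626546, 13253)

First expand sqrt(2235) as a continued fraction. With x_i = (sqrt(2235) + m_i)/d_i and (m_0, d_0) = (0, 1): a_0 = floor(sqrt(2235)) = 47, since 47^2 = 2209 <= 2235 < 2304 = 48^2.
Iterate m_{i+1} = d_i*a_i - m_i, d_{i+1} = (2235 - m_{i+1}^2)/d_i, a_{i+1} = floor((a_0 + m_{i+1})/d_{i+1}):
  m_1 = 1*47 - 0 = 47, d_1 = (2235 - 47^2)/1 = 26/1 = 26, a_1 = floor((47 + 47)/26) = 3.
  m_2 = 26*3 - 47 = 31, d_2 = (2235 - 31^2)/26 = 1274/26 = 49, a_2 = floor((47 + 31)/49) = 1.
  m_3 = 49*1 - 31 = 18, d_3 = (2235 - 18^2)/49 = 1911/49 = 39, a_3 = floor((47 + 18)/39) = 1.
  m_4 = 39*1 - 18 = 21, d_4 = (2235 - 21^2)/39 = 1794/39 = 46, a_4 = floor((47 + 21)/46) = 1.
  m_5 = 46*1 - 21 = 25, d_5 = (2235 - 25^2)/46 = 1610/46 = 35, a_5 = floor((47 + 25)/35) = 2.
  m_6 = 35*2 - 25 = 45, d_6 = (2235 - 45^2)/35 = 210/35 = 6, a_6 = floor((47 + 45)/6) = 15.
  m_7 = 6*15 - 45 = 45, d_7 = (2235 - 45^2)/6 = 210/6 = 35, a_7 = floor((47 + 45)/35) = 2.
  m_8 = 35*2 - 45 = 25, d_8 = (2235 - 25^2)/35 = 1610/35 = 46, a_8 = floor((47 + 25)/46) = 1.
  m_9 = 46*1 - 25 = 21, d_9 = (2235 - 21^2)/46 = 1794/46 = 39, a_9 = floor((47 + 21)/39) = 1.
  m_10 = 39*1 - 21 = 18, d_10 = (2235 - 18^2)/39 = 1911/39 = 49, a_10 = floor((47 + 18)/49) = 1.
  m_11 = 49*1 - 18 = 31, d_11 = (2235 - 31^2)/49 = 1274/49 = 26, a_11 = floor((47 + 31)/26) = 3.
  m_12 = 26*3 - 31 = 47, d_12 = (2235 - 47^2)/26 = 26/26 = 1, a_12 = floor((47 + 47)/1) = 94.
  m_13 = 1*94 - 47 = 47, d_13 = (2235 - 47^2)/1 = 26/1 = 26: (m_13, d_13) = (m_1, d_1) = (47, 26), so from here the quotients repeat a_1, ..., a_12; the period length is 12.
So sqrt(2235) = [47; (3, 1, 1, 1, 2, 15, 2, 1, 1, 1, 3, 94)] with period length k = 12.
k is even, so the fundamental solution of x^2 - 2235y^2 = 1 is (p_{k-1}, q_{k-1}) = (p_11, q_11); compute convergents through index 11.
Convergents (p_i = a_i*p_{i-1} + p_{i-2}, q_i = a_i*q_{i-1} + q_{i-2} with p_{-2}=0, p_{-1}=1, q_{-2}=1, q_{-1}=0):
  i=0: a_0=47, p_0 = 47*1 + 0 = 47, q_0 = 47*0 + 1 = 1.
  i=1: a_1=3, p_1 = 3*47 + 1 = 142, q_1 = 3*1 + 0 = 3.
  i=2: a_2=1, p_2 = 1*142 + 47 = 189, q_2 = 1*3 + 1 = 4.
  i=3: a_3=1, p_3 = 1*189 + 142 = 331, q_3 = 1*4 + 3 = 7.
  i=4: a_4=1, p_4 = 1*331 + 189 = 520, q_4 = 1*7 + 4 = 11.
  i=5: a_5=2, p_5 = 2*520 + 331 = 1371, q_5 = 2*11 + 7 = 29.
  i=6: a_6=15, p_6 = 15*1371 + 520 = 21085, q_6 = 15*29 + 11 = 446.
  i=7: a_7=2, p_7 = 2*21085 + 1371 = 43541, q_7 = 2*446 + 29 = 921.
  i=8: a_8=1, p_8 = 1*43541 + 21085 = 64626, q_8 = 1*921 + 446 = 1367.
  i=9: a_9=1, p_9 = 1*64626 + 43541 = 108167, q_9 = 1*1367 + 921 = 2288.
  i=10: a_10=1, p_10 = 1*108167 + 64626 = 172793, q_10 = 1*2288 + 1367 = 3655.
  i=11: a_11=3, p_11 = 3*172793 + 108167 = 626546, q_11 = 3*3655 + 2288 = 13253.
Check: 626546^2 - 2235*13253^2 = 392559890116 - 392559890115 = 1, so (x, y) = (626546, 13253) solves the equation, and by the theorem it is the least positive solution.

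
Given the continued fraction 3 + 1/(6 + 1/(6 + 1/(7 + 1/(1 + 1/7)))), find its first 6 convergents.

3/1, 19/6, 117/37, 838/265, 955/302, 7523/2379

Using the convergent recurrence p_i = a_i*p_{i-1} + p_{i-2}, q_i = a_i*q_{i-1} + q_{i-2} with p_{-2}=0, p_{-1}=1, q_{-2}=1, q_{-1}=0:
  i=0: a_0=3, p_0 = 3*1 + 0 = 3, q_0 = 3*0 + 1 = 1.
  i=1: a_1=6, p_1 = 6*3 + 1 = 19, q_1 = 6*1 + 0 = 6.
  i=2: a_2=6, p_2 = 6*19 + 3 = 117, q_2 = 6*6 + 1 = 37.
  i=3: a_3=7, p_3 = 7*117 + 19 = 838, q_3 = 7*37 + 6 = 265.
  i=4: a_4=1, p_4 = 1*838 + 117 = 955, q_4 = 1*265 + 37 = 302.
  i=5: a_5=7, p_5 = 7*955 + 838 = 7523, q_5 = 7*302 + 265 = 2379.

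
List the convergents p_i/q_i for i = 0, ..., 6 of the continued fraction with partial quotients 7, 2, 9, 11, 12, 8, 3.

Using the convergent recurrence p_i = a_i*p_{i-1} + p_{i-2}, q_i = a_i*q_{i-1} + q_{i-2} with p_{-2}=0, p_{-1}=1, q_{-2}=1, q_{-1}=0:
  i=0: a_0=7, p_0 = 7*1 + 0 = 7, q_0 = 7*0 + 1 = 1.
  i=1: a_1=2, p_1 = 2*7 + 1 = 15, q_1 = 2*1 + 0 = 2.
  i=2: a_2=9, p_2 = 9*15 + 7 = 142, q_2 = 9*2 + 1 = 19.
  i=3: a_3=11, p_3 = 11*142 + 15 = 1577, q_3 = 11*19 + 2 = 211.
  i=4: a_4=12, p_4 = 12*1577 + 142 = 19066, q_4 = 12*211 + 19 = 2551.
  i=5: a_5=8, p_5 = 8*19066 + 1577 = 154105, q_5 = 8*2551 + 211 = 20619.
  i=6: a_6=3, p_6 = 3*154105 + 19066 = 481381, q_6 = 3*20619 + 2551 = 64408.

7/1, 15/2, 142/19, 1577/211, 19066/2551, 154105/20619, 481381/64408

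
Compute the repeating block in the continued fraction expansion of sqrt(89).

Write x_i = (sqrt(89) + m_i)/d_i with (m_0, d_0) = (0, 1). a_0 = floor(sqrt(89)) = 9, since 9^2 = 81 <= 89 < 100 = 10^2.
Iterate m_{i+1} = d_i*a_i - m_i, d_{i+1} = (89 - m_{i+1}^2)/d_i, a_{i+1} = floor((a_0 + m_{i+1})/d_{i+1}):
  m_1 = 1*9 - 0 = 9, d_1 = (89 - 9^2)/1 = 8/1 = 8, a_1 = floor((9 + 9)/8) = 2.
  m_2 = 8*2 - 9 = 7, d_2 = (89 - 7^2)/8 = 40/8 = 5, a_2 = floor((9 + 7)/5) = 3.
  m_3 = 5*3 - 7 = 8, d_3 = (89 - 8^2)/5 = 25/5 = 5, a_3 = floor((9 + 8)/5) = 3.
  m_4 = 5*3 - 8 = 7, d_4 = (89 - 7^2)/5 = 40/5 = 8, a_4 = floor((9 + 7)/8) = 2.
  m_5 = 8*2 - 7 = 9, d_5 = (89 - 9^2)/8 = 8/8 = 1, a_5 = floor((9 + 9)/1) = 18.
  m_6 = 1*18 - 9 = 9, d_6 = (89 - 9^2)/1 = 8/1 = 8: (m_6, d_6) = (m_1, d_1) = (9, 8), so from here the quotients repeat a_1, ..., a_5; the period length is 5.
Hence the expansion of sqrt(89) is a_0 = 9 followed by the repeating block 2, 3, 3, 2, 18 (period 5).

[9; (2, 3, 3, 2, 18)]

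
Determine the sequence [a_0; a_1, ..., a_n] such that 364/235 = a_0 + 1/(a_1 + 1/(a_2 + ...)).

[1; 1, 1, 4, 1, 1, 1, 1, 4]

Run the Euclidean algorithm on 364 and 235; the successive quotients are the partial quotients a_0, a_1, ... (each step inverts the fractional part left over by the previous one):
  364 = 1*235 + 129, so a_0 = 1.
  235 = 1*129 + 106, so a_1 = 1.
  129 = 1*106 + 23, so a_2 = 1.
  106 = 4*23 + 14, so a_3 = 4.
  23 = 1*14 + 9, so a_4 = 1.
  14 = 1*9 + 5, so a_5 = 1.
  9 = 1*5 + 4, so a_6 = 1.
  5 = 1*4 + 1, so a_7 = 1.
  4 = 4*1 + 0, so a_8 = 4.
The remainder reaches 0 after 9 divisions, so the expansion has 9 partial quotients, read off in order.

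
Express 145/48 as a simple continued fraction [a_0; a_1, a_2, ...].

[3; 48]

Run the Euclidean algorithm on 145 and 48; the successive quotients are the partial quotients a_0, a_1, ... (each step inverts the fractional part left over by the previous one):
  145 = 3*48 + 1, so a_0 = 3.
  48 = 48*1 + 0, so a_1 = 48.
The remainder reaches 0 after 2 divisions, so the expansion has 2 partial quotients, read off in order.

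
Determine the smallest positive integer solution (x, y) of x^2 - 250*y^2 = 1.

First expand sqrt(250) as a continued fraction. With x_i = (sqrt(250) + m_i)/d_i and (m_0, d_0) = (0, 1): a_0 = floor(sqrt(250)) = 15, since 15^2 = 225 <= 250 < 256 = 16^2.
Iterate m_{i+1} = d_i*a_i - m_i, d_{i+1} = (250 - m_{i+1}^2)/d_i, a_{i+1} = floor((a_0 + m_{i+1})/d_{i+1}):
  m_1 = 1*15 - 0 = 15, d_1 = (250 - 15^2)/1 = 25/1 = 25, a_1 = floor((15 + 15)/25) = 1.
  m_2 = 25*1 - 15 = 10, d_2 = (250 - 10^2)/25 = 150/25 = 6, a_2 = floor((15 + 10)/6) = 4.
  m_3 = 6*4 - 10 = 14, d_3 = (250 - 14^2)/6 = 54/6 = 9, a_3 = floor((15 + 14)/9) = 3.
  m_4 = 9*3 - 14 = 13, d_4 = (250 - 13^2)/9 = 81/9 = 9, a_4 = floor((15 + 13)/9) = 3.
  m_5 = 9*3 - 13 = 14, d_5 = (250 - 14^2)/9 = 54/9 = 6, a_5 = floor((15 + 14)/6) = 4.
  m_6 = 6*4 - 14 = 10, d_6 = (250 - 10^2)/6 = 150/6 = 25, a_6 = floor((15 + 10)/25) = 1.
  m_7 = 25*1 - 10 = 15, d_7 = (250 - 15^2)/25 = 25/25 = 1, a_7 = floor((15 + 15)/1) = 30.
  m_8 = 1*30 - 15 = 15, d_8 = (250 - 15^2)/1 = 25/1 = 25: (m_8, d_8) = (m_1, d_1) = (15, 25), so from here the quotients repeat a_1, ..., a_7; the period length is 7.
So sqrt(250) = [15; (1, 4, 3, 3, 4, 1, 30)] with period length k = 7.
k is odd, so (p_{k-1}, q_{k-1}) only solves x^2 - 250y^2 = -1 and the fundamental solution of x^2 - 250y^2 = 1 is (p_{2k-1}, q_{2k-1}) = (p_13, q_13); compute convergents through index 13, running through the period twice.
Convergents (p_i = a_i*p_{i-1} + p_{i-2}, q_i = a_i*q_{i-1} + q_{i-2} with p_{-2}=0, p_{-1}=1, q_{-2}=1, q_{-1}=0):
  i=0: a_0=15, p_0 = 15*1 + 0 = 15, q_0 = 15*0 + 1 = 1.
  i=1: a_1=1, p_1 = 1*15 + 1 = 16, q_1 = 1*1 + 0 = 1.
  i=2: a_2=4, p_2 = 4*16 + 15 = 79, q_2 = 4*1 + 1 = 5.
  i=3: a_3=3, p_3 = 3*79 + 16 = 253, q_3 = 3*5 + 1 = 16.
  i=4: a_4=3, p_4 = 3*253 + 79 = 838, q_4 = 3*16 + 5 = 53.
  i=5: a_5=4, p_5 = 4*838 + 253 = 3605, q_5 = 4*53 + 16 = 228.
  i=6: a_6=1, p_6 = 1*3605 + 838 = 4443, q_6 = 1*228 + 53 = 281.
  i=7: a_7=30, p_7 = 30*4443 + 3605 = 136895, q_7 = 30*281 + 228 = 8658.
  i=8: a_8=1, p_8 = 1*136895 + 4443 = 141338, q_8 = 1*8658 + 281 = 8939.
  i=9: a_9=4, p_9 = 4*141338 + 136895 = 702247, q_9 = 4*8939 + 8658 = 44414.
  i=10: a_10=3, p_10 = 3*702247 + 141338 = 2248079, q_10 = 3*44414 + 8939 = 142181.
  i=11: a_11=3, p_11 = 3*2248079 + 702247 = 7446484, q_11 = 3*142181 + 44414 = 470957.
  i=12: a_12=4, p_12 = 4*7446484 + 2248079 = 32034015, q_12 = 4*470957 + 142181 = 2026009.
  i=13: a_13=1, p_13 = 1*32034015 + 7446484 = 39480499, q_13 = 1*2026009 + 470957 = 2496966.
Indeed p_6^2 - 250*q_6^2 = 19740249 - 19740250 = -1, not +1.
Check: 39480499^2 - 250*2496966^2 = 1558709801289001 - 1558709801289000 = 1, so (x, y) = (39480499, 2496966) solves the equation, and by the theorem it is the least positive solution.

(x, y) = (39480499, 2496966)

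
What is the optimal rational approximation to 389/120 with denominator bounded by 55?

Expand x = 389/120 as a continued fraction with the Euclidean algorithm:
  389 = 3*120 + 29, so a_0 = 3.
  120 = 4*29 + 4, so a_1 = 4.
  29 = 7*4 + 1, so a_2 = 7.
  4 = 4*1 + 0, so a_3 = 4.
so x = [3; 4, 7, 4].
Convergents (p_i = a_i*p_{i-1} + p_{i-2}, q_i = a_i*q_{i-1} + q_{i-2} with p_{-2}=0, p_{-1}=1, q_{-2}=1, q_{-1}=0), until the denominator exceeds 55:
  i=0: a_0=3, p_0 = 3*1 + 0 = 3, q_0 = 3*0 + 1 = 1.
  i=1: a_1=4, p_1 = 4*3 + 1 = 13, q_1 = 4*1 + 0 = 4.
  i=2: a_2=7, p_2 = 7*13 + 3 = 94, q_2 = 7*4 + 1 = 29.
  i=3: a_3=4, p_3 = 4*94 + 13 = 389, q_3 = 4*29 + 4 = 120.
q_3 = 120 > 55, so the last convergent with denominator <= 55 is p_2/q_2 = 94/29.
The closest fraction with denominator <= 55 is either p_2/q_2 or the intermediate fraction (k*p_2 + p_1)/(k*q_2 + q_1) with the largest k >= 1 whose denominator stays <= 55; these approach x as k grows, and every other convergent or intermediate fraction in range is farther away.
Largest k: floor((55 - q_1)/q_2) = floor((55 - 4)/29) = 1.
That gives (1*94 + 13)/(1*29 + 4) = 107/33.
Compare the errors: |x - 94/29| = |389*29 - 94*120|/(120*29) = 1/3480, and |x - 107/33| = |389*33 - 107*120|/(120*33) = 3/3960.
Cross-multiplying, 1*3960 = 3960 < 10440 = 3*3480, so 1/3480 is smaller: the convergent 94/29 is closer to x than 107/33.

94/29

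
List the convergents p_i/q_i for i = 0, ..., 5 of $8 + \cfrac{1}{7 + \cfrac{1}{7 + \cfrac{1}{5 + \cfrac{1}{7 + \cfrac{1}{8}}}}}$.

Using the convergent recurrence p_i = a_i*p_{i-1} + p_{i-2}, q_i = a_i*q_{i-1} + q_{i-2} with p_{-2}=0, p_{-1}=1, q_{-2}=1, q_{-1}=0:
  i=0: a_0=8, p_0 = 8*1 + 0 = 8, q_0 = 8*0 + 1 = 1.
  i=1: a_1=7, p_1 = 7*8 + 1 = 57, q_1 = 7*1 + 0 = 7.
  i=2: a_2=7, p_2 = 7*57 + 8 = 407, q_2 = 7*7 + 1 = 50.
  i=3: a_3=5, p_3 = 5*407 + 57 = 2092, q_3 = 5*50 + 7 = 257.
  i=4: a_4=7, p_4 = 7*2092 + 407 = 15051, q_4 = 7*257 + 50 = 1849.
  i=5: a_5=8, p_5 = 8*15051 + 2092 = 122500, q_5 = 8*1849 + 257 = 15049.

8/1, 57/7, 407/50, 2092/257, 15051/1849, 122500/15049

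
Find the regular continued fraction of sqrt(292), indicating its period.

[17; (11, 2, 1, 3, 8, 3, 1, 2, 11, 34)]

Write x_i = (sqrt(292) + m_i)/d_i with (m_0, d_0) = (0, 1). a_0 = floor(sqrt(292)) = 17, since 17^2 = 289 <= 292 < 324 = 18^2.
Iterate m_{i+1} = d_i*a_i - m_i, d_{i+1} = (292 - m_{i+1}^2)/d_i, a_{i+1} = floor((a_0 + m_{i+1})/d_{i+1}):
  m_1 = 1*17 - 0 = 17, d_1 = (292 - 17^2)/1 = 3/1 = 3, a_1 = floor((17 + 17)/3) = 11.
  m_2 = 3*11 - 17 = 16, d_2 = (292 - 16^2)/3 = 36/3 = 12, a_2 = floor((17 + 16)/12) = 2.
  m_3 = 12*2 - 16 = 8, d_3 = (292 - 8^2)/12 = 228/12 = 19, a_3 = floor((17 + 8)/19) = 1.
  m_4 = 19*1 - 8 = 11, d_4 = (292 - 11^2)/19 = 171/19 = 9, a_4 = floor((17 + 11)/9) = 3.
  m_5 = 9*3 - 11 = 16, d_5 = (292 - 16^2)/9 = 36/9 = 4, a_5 = floor((17 + 16)/4) = 8.
  m_6 = 4*8 - 16 = 16, d_6 = (292 - 16^2)/4 = 36/4 = 9, a_6 = floor((17 + 16)/9) = 3.
  m_7 = 9*3 - 16 = 11, d_7 = (292 - 11^2)/9 = 171/9 = 19, a_7 = floor((17 + 11)/19) = 1.
  m_8 = 19*1 - 11 = 8, d_8 = (292 - 8^2)/19 = 228/19 = 12, a_8 = floor((17 + 8)/12) = 2.
  m_9 = 12*2 - 8 = 16, d_9 = (292 - 16^2)/12 = 36/12 = 3, a_9 = floor((17 + 16)/3) = 11.
  m_10 = 3*11 - 16 = 17, d_10 = (292 - 17^2)/3 = 3/3 = 1, a_10 = floor((17 + 17)/1) = 34.
  m_11 = 1*34 - 17 = 17, d_11 = (292 - 17^2)/1 = 3/1 = 3: (m_11, d_11) = (m_1, d_1) = (17, 3), so from here the quotients repeat a_1, ..., a_10; the period length is 10.
Hence the expansion of sqrt(292) is a_0 = 17 followed by the repeating block 11, 2, 1, 3, 8, 3, 1, 2, 11, 34 (period 10).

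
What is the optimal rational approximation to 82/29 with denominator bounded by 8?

17/6

Expand x = 82/29 as a continued fraction with the Euclidean algorithm:
  82 = 2*29 + 24, so a_0 = 2.
  29 = 1*24 + 5, so a_1 = 1.
  24 = 4*5 + 4, so a_2 = 4.
  5 = 1*4 + 1, so a_3 = 1.
  4 = 4*1 + 0, so a_4 = 4.
so x = [2; 1, 4, 1, 4].
Convergents (p_i = a_i*p_{i-1} + p_{i-2}, q_i = a_i*q_{i-1} + q_{i-2} with p_{-2}=0, p_{-1}=1, q_{-2}=1, q_{-1}=0), until the denominator exceeds 8:
  i=0: a_0=2, p_0 = 2*1 + 0 = 2, q_0 = 2*0 + 1 = 1.
  i=1: a_1=1, p_1 = 1*2 + 1 = 3, q_1 = 1*1 + 0 = 1.
  i=2: a_2=4, p_2 = 4*3 + 2 = 14, q_2 = 4*1 + 1 = 5.
  i=3: a_3=1, p_3 = 1*14 + 3 = 17, q_3 = 1*5 + 1 = 6.
  i=4: a_4=4, p_4 = 4*17 + 14 = 82, q_4 = 4*6 + 5 = 29.
q_4 = 29 > 8, so the last convergent with denominator <= 8 is p_3/q_3 = 17/6.
The closest fraction with denominator <= 8 is either p_3/q_3 or the intermediate fraction (k*p_3 + p_2)/(k*q_3 + q_2) with the largest k >= 1 whose denominator stays <= 8; these approach x as k grows, and every other convergent or intermediate fraction in range is farther away.
Largest k: floor((8 - q_2)/q_3) = floor((8 - 5)/6) = 0.
Since k = 0, no intermediate fraction beyond p_3/q_3 has denominator <= 8, so the convergent 17/6 is the closest (its error is |82*6 - 17*29|/(29*6) = 1/174).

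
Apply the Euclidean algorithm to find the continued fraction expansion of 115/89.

Run the Euclidean algorithm on 115 and 89; the successive quotients are the partial quotients a_0, a_1, ... (each step inverts the fractional part left over by the previous one):
  115 = 1*89 + 26, so a_0 = 1.
  89 = 3*26 + 11, so a_1 = 3.
  26 = 2*11 + 4, so a_2 = 2.
  11 = 2*4 + 3, so a_3 = 2.
  4 = 1*3 + 1, so a_4 = 1.
  3 = 3*1 + 0, so a_5 = 3.
The remainder reaches 0 after 6 divisions, so the expansion has 6 partial quotients, read off in order.

[1; 3, 2, 2, 1, 3]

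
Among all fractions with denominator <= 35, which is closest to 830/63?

303/23

Expand x = 830/63 as a continued fraction with the Euclidean algorithm:
  830 = 13*63 + 11, so a_0 = 13.
  63 = 5*11 + 8, so a_1 = 5.
  11 = 1*8 + 3, so a_2 = 1.
  8 = 2*3 + 2, so a_3 = 2.
  3 = 1*2 + 1, so a_4 = 1.
  2 = 2*1 + 0, so a_5 = 2.
so x = [13; 5, 1, 2, 1, 2].
Convergents (p_i = a_i*p_{i-1} + p_{i-2}, q_i = a_i*q_{i-1} + q_{i-2} with p_{-2}=0, p_{-1}=1, q_{-2}=1, q_{-1}=0), until the denominator exceeds 35:
  i=0: a_0=13, p_0 = 13*1 + 0 = 13, q_0 = 13*0 + 1 = 1.
  i=1: a_1=5, p_1 = 5*13 + 1 = 66, q_1 = 5*1 + 0 = 5.
  i=2: a_2=1, p_2 = 1*66 + 13 = 79, q_2 = 1*5 + 1 = 6.
  i=3: a_3=2, p_3 = 2*79 + 66 = 224, q_3 = 2*6 + 5 = 17.
  i=4: a_4=1, p_4 = 1*224 + 79 = 303, q_4 = 1*17 + 6 = 23.
  i=5: a_5=2, p_5 = 2*303 + 224 = 830, q_5 = 2*23 + 17 = 63.
q_5 = 63 > 35, so the last convergent with denominator <= 35 is p_4/q_4 = 303/23.
The closest fraction with denominator <= 35 is either p_4/q_4 or the intermediate fraction (k*p_4 + p_3)/(k*q_4 + q_3) with the largest k >= 1 whose denominator stays <= 35; these approach x as k grows, and every other convergent or intermediate fraction in range is farther away.
Largest k: floor((35 - q_3)/q_4) = floor((35 - 17)/23) = 0.
Since k = 0, no intermediate fraction beyond p_4/q_4 has denominator <= 35, so the convergent 303/23 is the closest (its error is |830*23 - 303*63|/(63*23) = 1/1449).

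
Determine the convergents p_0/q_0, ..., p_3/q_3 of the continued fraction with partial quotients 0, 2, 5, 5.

Using the convergent recurrence p_i = a_i*p_{i-1} + p_{i-2}, q_i = a_i*q_{i-1} + q_{i-2} with p_{-2}=0, p_{-1}=1, q_{-2}=1, q_{-1}=0:
  i=0: a_0=0, p_0 = 0*1 + 0 = 0, q_0 = 0*0 + 1 = 1.
  i=1: a_1=2, p_1 = 2*0 + 1 = 1, q_1 = 2*1 + 0 = 2.
  i=2: a_2=5, p_2 = 5*1 + 0 = 5, q_2 = 5*2 + 1 = 11.
  i=3: a_3=5, p_3 = 5*5 + 1 = 26, q_3 = 5*11 + 2 = 57.

0/1, 1/2, 5/11, 26/57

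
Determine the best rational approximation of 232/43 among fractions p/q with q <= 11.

Expand x = 232/43 as a continued fraction with the Euclidean algorithm:
  232 = 5*43 + 17, so a_0 = 5.
  43 = 2*17 + 9, so a_1 = 2.
  17 = 1*9 + 8, so a_2 = 1.
  9 = 1*8 + 1, so a_3 = 1.
  8 = 8*1 + 0, so a_4 = 8.
so x = [5; 2, 1, 1, 8].
Convergents (p_i = a_i*p_{i-1} + p_{i-2}, q_i = a_i*q_{i-1} + q_{i-2} with p_{-2}=0, p_{-1}=1, q_{-2}=1, q_{-1}=0), until the denominator exceeds 11:
  i=0: a_0=5, p_0 = 5*1 + 0 = 5, q_0 = 5*0 + 1 = 1.
  i=1: a_1=2, p_1 = 2*5 + 1 = 11, q_1 = 2*1 + 0 = 2.
  i=2: a_2=1, p_2 = 1*11 + 5 = 16, q_2 = 1*2 + 1 = 3.
  i=3: a_3=1, p_3 = 1*16 + 11 = 27, q_3 = 1*3 + 2 = 5.
  i=4: a_4=8, p_4 = 8*27 + 16 = 232, q_4 = 8*5 + 3 = 43.
q_4 = 43 > 11, so the last convergent with denominator <= 11 is p_3/q_3 = 27/5.
The closest fraction with denominator <= 11 is either p_3/q_3 or the intermediate fraction (k*p_3 + p_2)/(k*q_3 + q_2) with the largest k >= 1 whose denominator stays <= 11; these approach x as k grows, and every other convergent or intermediate fraction in range is farther away.
Largest k: floor((11 - q_2)/q_3) = floor((11 - 3)/5) = 1.
That gives (1*27 + 16)/(1*5 + 3) = 43/8.
Compare the errors: |x - 27/5| = |232*5 - 27*43|/(43*5) = 1/215, and |x - 43/8| = |232*8 - 43*43|/(43*8) = 7/344.
Cross-multiplying, 1*344 = 344 < 1505 = 7*215, so 1/215 is smaller: the convergent 27/5 is closer to x than 43/8.

27/5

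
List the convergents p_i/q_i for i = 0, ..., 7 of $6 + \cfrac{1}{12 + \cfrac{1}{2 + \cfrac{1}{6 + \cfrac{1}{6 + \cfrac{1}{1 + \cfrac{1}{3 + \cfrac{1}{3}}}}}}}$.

Using the convergent recurrence p_i = a_i*p_{i-1} + p_{i-2}, q_i = a_i*q_{i-1} + q_{i-2} with p_{-2}=0, p_{-1}=1, q_{-2}=1, q_{-1}=0:
  i=0: a_0=6, p_0 = 6*1 + 0 = 6, q_0 = 6*0 + 1 = 1.
  i=1: a_1=12, p_1 = 12*6 + 1 = 73, q_1 = 12*1 + 0 = 12.
  i=2: a_2=2, p_2 = 2*73 + 6 = 152, q_2 = 2*12 + 1 = 25.
  i=3: a_3=6, p_3 = 6*152 + 73 = 985, q_3 = 6*25 + 12 = 162.
  i=4: a_4=6, p_4 = 6*985 + 152 = 6062, q_4 = 6*162 + 25 = 997.
  i=5: a_5=1, p_5 = 1*6062 + 985 = 7047, q_5 = 1*997 + 162 = 1159.
  i=6: a_6=3, p_6 = 3*7047 + 6062 = 27203, q_6 = 3*1159 + 997 = 4474.
  i=7: a_7=3, p_7 = 3*27203 + 7047 = 88656, q_7 = 3*4474 + 1159 = 14581.

6/1, 73/12, 152/25, 985/162, 6062/997, 7047/1159, 27203/4474, 88656/14581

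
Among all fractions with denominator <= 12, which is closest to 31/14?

Expand x = 31/14 as a continued fraction with the Euclidean algorithm:
  31 = 2*14 + 3, so a_0 = 2.
  14 = 4*3 + 2, so a_1 = 4.
  3 = 1*2 + 1, so a_2 = 1.
  2 = 2*1 + 0, so a_3 = 2.
so x = [2; 4, 1, 2].
Convergents (p_i = a_i*p_{i-1} + p_{i-2}, q_i = a_i*q_{i-1} + q_{i-2} with p_{-2}=0, p_{-1}=1, q_{-2}=1, q_{-1}=0), until the denominator exceeds 12:
  i=0: a_0=2, p_0 = 2*1 + 0 = 2, q_0 = 2*0 + 1 = 1.
  i=1: a_1=4, p_1 = 4*2 + 1 = 9, q_1 = 4*1 + 0 = 4.
  i=2: a_2=1, p_2 = 1*9 + 2 = 11, q_2 = 1*4 + 1 = 5.
  i=3: a_3=2, p_3 = 2*11 + 9 = 31, q_3 = 2*5 + 4 = 14.
q_3 = 14 > 12, so the last convergent with denominator <= 12 is p_2/q_2 = 11/5.
The closest fraction with denominator <= 12 is either p_2/q_2 or the intermediate fraction (k*p_2 + p_1)/(k*q_2 + q_1) with the largest k >= 1 whose denominator stays <= 12; these approach x as k grows, and every other convergent or intermediate fraction in range is farther away.
Largest k: floor((12 - q_1)/q_2) = floor((12 - 4)/5) = 1.
That gives (1*11 + 9)/(1*5 + 4) = 20/9.
Compare the errors: |x - 11/5| = |31*5 - 11*14|/(14*5) = 1/70, and |x - 20/9| = |31*9 - 20*14|/(14*9) = 1/126.
Cross-multiplying, 1*70 = 70 < 126 = 1*126, so 1/126 is smaller: the intermediate fraction 20/9 is closer to x than 11/5.

20/9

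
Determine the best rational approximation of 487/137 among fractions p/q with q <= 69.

32/9

Expand x = 487/137 as a continued fraction with the Euclidean algorithm:
  487 = 3*137 + 76, so a_0 = 3.
  137 = 1*76 + 61, so a_1 = 1.
  76 = 1*61 + 15, so a_2 = 1.
  61 = 4*15 + 1, so a_3 = 4.
  15 = 15*1 + 0, so a_4 = 15.
so x = [3; 1, 1, 4, 15].
Convergents (p_i = a_i*p_{i-1} + p_{i-2}, q_i = a_i*q_{i-1} + q_{i-2} with p_{-2}=0, p_{-1}=1, q_{-2}=1, q_{-1}=0), until the denominator exceeds 69:
  i=0: a_0=3, p_0 = 3*1 + 0 = 3, q_0 = 3*0 + 1 = 1.
  i=1: a_1=1, p_1 = 1*3 + 1 = 4, q_1 = 1*1 + 0 = 1.
  i=2: a_2=1, p_2 = 1*4 + 3 = 7, q_2 = 1*1 + 1 = 2.
  i=3: a_3=4, p_3 = 4*7 + 4 = 32, q_3 = 4*2 + 1 = 9.
  i=4: a_4=15, p_4 = 15*32 + 7 = 487, q_4 = 15*9 + 2 = 137.
q_4 = 137 > 69, so the last convergent with denominator <= 69 is p_3/q_3 = 32/9.
The closest fraction with denominator <= 69 is either p_3/q_3 or the intermediate fraction (k*p_3 + p_2)/(k*q_3 + q_2) with the largest k >= 1 whose denominator stays <= 69; these approach x as k grows, and every other convergent or intermediate fraction in range is farther away.
Largest k: floor((69 - q_2)/q_3) = floor((69 - 2)/9) = 7.
That gives (7*32 + 7)/(7*9 + 2) = 231/65.
Compare the errors: |x - 32/9| = |487*9 - 32*137|/(137*9) = 1/1233, and |x - 231/65| = |487*65 - 231*137|/(137*65) = 8/8905.
Cross-multiplying, 1*8905 = 8905 < 9864 = 8*1233, so 1/1233 is smaller: the convergent 32/9 is closer to x than 231/65.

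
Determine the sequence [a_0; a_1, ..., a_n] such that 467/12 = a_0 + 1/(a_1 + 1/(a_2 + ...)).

[38; 1, 11]

Run the Euclidean algorithm on 467 and 12; the successive quotients are the partial quotients a_0, a_1, ... (each step inverts the fractional part left over by the previous one):
  467 = 38*12 + 11, so a_0 = 38.
  12 = 1*11 + 1, so a_1 = 1.
  11 = 11*1 + 0, so a_2 = 11.
The remainder reaches 0 after 3 divisions, so the expansion has 3 partial quotients, read off in order.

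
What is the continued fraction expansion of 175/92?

[1; 1, 9, 4, 2]

Run the Euclidean algorithm on 175 and 92; the successive quotients are the partial quotients a_0, a_1, ... (each step inverts the fractional part left over by the previous one):
  175 = 1*92 + 83, so a_0 = 1.
  92 = 1*83 + 9, so a_1 = 1.
  83 = 9*9 + 2, so a_2 = 9.
  9 = 4*2 + 1, so a_3 = 4.
  2 = 2*1 + 0, so a_4 = 2.
The remainder reaches 0 after 5 divisions, so the expansion has 5 partial quotients, read off in order.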